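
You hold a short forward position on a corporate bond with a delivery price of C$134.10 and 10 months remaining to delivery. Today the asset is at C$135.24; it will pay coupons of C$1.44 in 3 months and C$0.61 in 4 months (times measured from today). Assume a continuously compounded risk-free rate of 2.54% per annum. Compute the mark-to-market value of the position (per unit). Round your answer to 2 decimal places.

-C$1.91

PV(remaining coupons) I = 1.44·e^(−0.0254·3/12) + 0.61·e^(−0.0254·4/12) = 2.0357
Current forward F = (S − I)·e^(rT) = (135.24 − 2.0357)·e^(0.0254·10/12) = 133.2043 × 1.021392 = 136.0538
Value (long) = (F − K)·e^(−rT) = (136.0538 − 134.10) × 0.979056 = 1.9129
Short position value = −(long value) = -C$1.91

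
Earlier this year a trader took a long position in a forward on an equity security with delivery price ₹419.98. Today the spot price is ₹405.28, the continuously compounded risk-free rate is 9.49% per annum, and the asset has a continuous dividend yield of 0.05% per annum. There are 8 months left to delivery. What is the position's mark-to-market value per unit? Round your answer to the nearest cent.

₹10.91

Current fair forward for the remaining 8 months: F = S·e^((r − q)·T), (r − q) = 0.0949 − 0.0005 = 0.0944
F = 405.28 · e^(0.0944 × 8/12) = 405.28 × 1.064956 = 431.6054
Value of long forward = (F − K)·e^(−rT) = (431.6054 − 419.98) · e^(−0.0949·8/12)
= 11.6254 × 0.938693 = 10.91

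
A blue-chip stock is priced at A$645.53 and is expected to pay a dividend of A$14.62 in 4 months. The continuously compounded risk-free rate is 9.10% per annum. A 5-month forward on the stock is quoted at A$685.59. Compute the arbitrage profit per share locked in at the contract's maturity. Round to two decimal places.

PV(dividends) I = 14.62·e^(−0.0910·4/12) = 14.1832
Fair forward F* = (S − I)·e^(rT) = (645.53 − 14.1832)·e^0.037917 = 631.3468 × 1.038645 = 655.7452
Market A$685.59 > fair 655.7452: forward overpriced → cash-and-carry (borrow at r, buy the stock and collect the dividends, short the forward).
Profit at T = |F_mkt − F*| = |685.59 − 655.7452| = A$29.84 per share

A$29.84 per share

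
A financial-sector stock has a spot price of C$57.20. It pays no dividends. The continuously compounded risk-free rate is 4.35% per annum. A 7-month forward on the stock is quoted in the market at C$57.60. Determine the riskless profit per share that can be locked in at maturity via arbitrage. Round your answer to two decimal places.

Fair forward: F* = S·e^(carry·T), with carry = r = 0.0435
F* = 57.20 · e^(0.0435 × 7/12) = 57.20 · e^0.025375 = 57.20 × 1.025700 = C$58.6700
Market C$57.60 < fair C$58.6700: forward underpriced → reverse cash-and-carry (short spot, go long the forward).
At maturity, profit = |F_mkt − F*| = |57.60 − 58.6700| = C$1.07 per share

C$1.07 per share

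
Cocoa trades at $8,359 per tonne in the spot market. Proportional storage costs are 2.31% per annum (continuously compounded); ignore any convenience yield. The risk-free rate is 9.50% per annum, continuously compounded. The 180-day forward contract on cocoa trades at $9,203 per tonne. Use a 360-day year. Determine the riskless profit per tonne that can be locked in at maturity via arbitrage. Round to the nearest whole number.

$336 per tonne

Fair forward: F* = S·e^(carry·T), with carry = (r + u) = 0.0950 + 0.0231 = 0.1181
F* = 8359 · e^(0.1181 × 180/360) = 8359 · e^0.059050 = 8359 × 1.060828 = $8867.4613
Market $9203 > fair $8867.4613: forward overpriced → cash-and-carry (buy spot, short the forward).
At maturity, profit = |F_mkt − F*| = |9203 − 8867.4613| = $336 per tonne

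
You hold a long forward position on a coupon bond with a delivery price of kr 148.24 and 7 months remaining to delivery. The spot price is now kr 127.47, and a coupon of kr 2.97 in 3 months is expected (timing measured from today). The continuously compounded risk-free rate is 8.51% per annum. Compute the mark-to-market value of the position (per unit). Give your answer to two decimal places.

-kr 16.50

PV(remaining coupons) I = 2.97·e^(−0.0851·3/12) = 2.9075
Current forward F = (S − I)·e^(rT) = (127.47 − 2.9075)·e^(0.0851·7/12) = 124.5625 × 1.050894 = 130.9020
Value (long) = (F − K)·e^(−rT) = (130.9020 − 148.24) × 0.951570 = -16.4983
Value = -kr 16.50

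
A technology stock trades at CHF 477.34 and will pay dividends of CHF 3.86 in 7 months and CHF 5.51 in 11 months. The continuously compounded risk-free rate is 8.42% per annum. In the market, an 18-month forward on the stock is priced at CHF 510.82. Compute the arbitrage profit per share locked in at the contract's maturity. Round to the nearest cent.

PV(dividends) I = 3.86·e^(−0.0842·7/12) + 5.51·e^(−0.0842·11/12) = 8.7757
Fair forward F* = (S − I)·e^(rT) = (477.34 − 8.7757)·e^0.126300 = 468.5643 × 1.134623 = 531.6438
Market CHF 510.82 < fair 531.6438: forward underpriced → reverse cash-and-carry (short the stock, invest proceeds at r, pay the dividends, go long the forward).
Profit at T = |F_mkt − F*| = |510.82 − 531.6438| = CHF 20.82 per share

CHF 20.82 per share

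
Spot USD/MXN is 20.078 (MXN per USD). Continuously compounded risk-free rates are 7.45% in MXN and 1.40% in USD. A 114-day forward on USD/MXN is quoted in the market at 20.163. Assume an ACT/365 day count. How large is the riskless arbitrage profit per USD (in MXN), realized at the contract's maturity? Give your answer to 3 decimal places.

0.298 per USD (in MXN)

Fair forward: F* = S·e^(carry·T), with carry = (r_MXN − r_USD) = 0.0745 − 0.0140 = 0.0605
F* = 20.078 · e^(0.0605 × 114/365) = 20.078 · e^0.018896 = 20.078 × 1.019076 = 20.4610
Market 20.163 < fair 20.4610: forward underpriced → reverse cash-and-carry (short spot, go long the forward).
At maturity, profit = |F_mkt − F*| = |20.163 − 20.4610| = 0.298 per USD (in MXN)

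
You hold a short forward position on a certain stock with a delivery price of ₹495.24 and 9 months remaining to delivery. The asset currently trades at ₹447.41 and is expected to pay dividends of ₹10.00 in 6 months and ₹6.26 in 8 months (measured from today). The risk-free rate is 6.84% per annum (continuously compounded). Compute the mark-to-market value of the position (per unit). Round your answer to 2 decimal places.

₹38.71

PV(remaining dividends) I = 10.00·e^(−0.0684·6/12) + 6.26·e^(−0.0684·8/12) = 15.6447
Current forward F = (S − I)·e^(rT) = (447.41 − 15.6447)·e^(0.0684·9/12) = 431.7653 × 1.052639 = 454.4930
Value (long) = (F − K)·e^(−rT) = (454.4930 − 495.24) × 0.949994 = -38.7094
Short position value = −(long value) = ₹38.71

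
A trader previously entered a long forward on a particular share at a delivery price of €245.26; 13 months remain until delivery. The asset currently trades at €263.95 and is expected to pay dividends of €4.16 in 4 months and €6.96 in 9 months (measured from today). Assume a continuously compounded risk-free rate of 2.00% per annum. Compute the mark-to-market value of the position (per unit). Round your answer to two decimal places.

PV(remaining dividends) I = 4.16·e^(−0.0200·4/12) + 6.96·e^(−0.0200·9/12) = 10.9887
Current forward F = (S − I)·e^(rT) = (263.95 − 10.9887)·e^(0.0200·13/12) = 252.9613 × 1.021903 = 258.5019
Value (long) = (F − K)·e^(−rT) = (258.5019 − 245.26) × 0.978566 = 12.9581
Value = €12.96

€12.96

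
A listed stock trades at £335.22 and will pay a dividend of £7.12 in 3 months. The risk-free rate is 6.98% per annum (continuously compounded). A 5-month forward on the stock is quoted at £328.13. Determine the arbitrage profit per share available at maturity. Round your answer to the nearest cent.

PV(dividends) I = 7.12·e^(−0.0698·3/12) = 6.9968
Fair forward F* = (S − I)·e^(rT) = (335.22 − 6.9968)·e^0.029083 = 328.2232 × 1.029510 = 337.9091
Market £328.13 < fair 337.9091: forward underpriced → reverse cash-and-carry (short the stock, invest proceeds at r, pay the dividends, go long the forward).
Profit at T = |F_mkt − F*| = |328.13 − 337.9091| = £9.78 per share

£9.78 per share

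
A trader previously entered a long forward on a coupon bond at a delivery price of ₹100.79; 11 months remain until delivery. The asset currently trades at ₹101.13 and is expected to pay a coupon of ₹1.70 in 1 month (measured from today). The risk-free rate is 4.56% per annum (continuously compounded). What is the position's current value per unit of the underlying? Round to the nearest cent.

₹2.77

PV(remaining coupons) I = 1.70·e^(−0.0456·1/12) = 1.6936
Current forward F = (S − I)·e^(rT) = (101.13 − 1.6936)·e^(0.0456·11/12) = 99.4364 × 1.042686 = 103.6809
Value (long) = (F − K)·e^(−rT) = (103.6809 − 100.79) × 0.959062 = 2.7726
Value = ₹2.77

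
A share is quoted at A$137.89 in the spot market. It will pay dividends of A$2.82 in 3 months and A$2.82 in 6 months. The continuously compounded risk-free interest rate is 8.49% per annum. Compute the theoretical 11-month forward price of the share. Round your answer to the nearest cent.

A$143.14

PV(dividends) I = 2.82·e^(−0.0849·3/12) + 2.82·e^(−0.0849·6/12)
I = 2.7608 + 2.7028 = 5.4636
F = (S − I)·e^(rT) = (137.89 − 5.4636) · e^(0.0849·11/12)
= 132.4264 · e^0.077825 = 132.4264 × 1.080933 = A$143.14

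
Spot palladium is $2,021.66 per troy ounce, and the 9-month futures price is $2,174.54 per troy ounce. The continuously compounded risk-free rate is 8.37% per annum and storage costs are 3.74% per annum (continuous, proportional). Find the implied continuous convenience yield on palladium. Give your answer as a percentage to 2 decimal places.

F = S·e^((r+u−y)T) ⇒ (r+u−y) = ln(F/S)/T
ln(2174.54/2021.66) = 0.072898; /T ⇒ 0.097197
y = r + u − ln(F/S)/T = 0.0837 + 0.0374 − 0.097197 = 0.023903
y = 2.39%

2.39%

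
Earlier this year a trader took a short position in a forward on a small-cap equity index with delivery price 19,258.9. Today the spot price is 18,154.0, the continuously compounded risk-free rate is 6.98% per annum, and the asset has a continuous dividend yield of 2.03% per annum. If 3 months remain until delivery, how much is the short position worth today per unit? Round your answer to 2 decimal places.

863.65

Current fair forward for the remaining 3 months: F = S·e^((r − q)·T), (r − q) = 0.0698 − 0.0203 = 0.0495
F = 18154.0 · e^(0.0495 × 3/12) = 18154.0 × 1.01245189 = 18380.0516
Value of long forward = (F − K)·e^(−rT) = (18380.0516 − 19258.9) · e^(−0.0698·3/12)
= -878.8484 × 0.98270137 = -863.65
Short position value = −(long value) = 863.65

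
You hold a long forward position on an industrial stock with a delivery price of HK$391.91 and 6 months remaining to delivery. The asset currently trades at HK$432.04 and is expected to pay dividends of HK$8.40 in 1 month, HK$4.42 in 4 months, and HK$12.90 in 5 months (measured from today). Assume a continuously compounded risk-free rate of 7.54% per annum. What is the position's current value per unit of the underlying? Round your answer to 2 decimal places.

HK$29.47

PV(remaining dividends) I = 8.40·e^(−0.0754·1/12) + 4.42·e^(−0.0754·4/12) + 12.90·e^(−0.0754·5/12) = 25.1587
Current forward F = (S − I)·e^(rT) = (432.04 − 25.1587)·e^(0.0754·6/12) = 406.8813 × 1.038420 = 422.5137
Value (long) = (F − K)·e^(−rT) = (422.5137 − 391.91) × 0.963002 = 29.4714
Value = HK$29.47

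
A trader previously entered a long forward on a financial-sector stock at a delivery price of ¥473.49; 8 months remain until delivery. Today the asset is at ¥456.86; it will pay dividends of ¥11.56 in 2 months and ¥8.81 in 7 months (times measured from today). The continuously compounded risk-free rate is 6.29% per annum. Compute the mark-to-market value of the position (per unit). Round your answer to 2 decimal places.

PV(remaining dividends) I = 11.56·e^(−0.0629·2/12) + 8.81·e^(−0.0629·7/12) = 19.9321
Current forward F = (S − I)·e^(rT) = (456.86 − 19.9321)·e^(0.0629·8/12) = 436.9279 × 1.042825 = 455.6393
Value (long) = (F − K)·e^(−rT) = (455.6393 − 473.49) × 0.958934 = -17.1176
Value = -¥17.12

-¥17.12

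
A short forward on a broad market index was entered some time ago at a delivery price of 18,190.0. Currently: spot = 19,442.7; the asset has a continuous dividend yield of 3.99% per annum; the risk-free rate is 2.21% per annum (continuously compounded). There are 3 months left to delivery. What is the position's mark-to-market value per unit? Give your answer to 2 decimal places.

-1159.95

Current fair forward for the remaining 3 months: F = S·e^((r − q)·T), (r − q) = 0.0221 − 0.0399 = -0.0178
F = 19442.7 · e^(-0.0178 × 3/12) = 19442.7 × 0.99555989 = 19356.3723
Value of long forward = (F − K)·e^(−rT) = (19356.3723 − 18190.0) · e^(−0.0221·3/12)
= 1166.3723 × 0.99449023 = 1159.95
Short position value = −(long value) = -1159.95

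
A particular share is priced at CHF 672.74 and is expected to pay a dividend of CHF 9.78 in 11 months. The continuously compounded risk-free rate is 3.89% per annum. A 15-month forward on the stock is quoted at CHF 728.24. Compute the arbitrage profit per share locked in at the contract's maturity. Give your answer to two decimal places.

PV(dividends) I = 9.78·e^(−0.0389·11/12) = 9.4374
Fair forward F* = (S − I)·e^(rT) = (672.74 − 9.4374)·e^0.048625 = 663.3026 × 1.049827 = 696.3530
Market CHF 728.24 > fair 696.3530: forward overpriced → cash-and-carry (borrow at r, buy the stock and collect the dividends, short the forward).
Profit at T = |F_mkt − F*| = |728.24 − 696.3530| = CHF 31.89 per share

CHF 31.89 per share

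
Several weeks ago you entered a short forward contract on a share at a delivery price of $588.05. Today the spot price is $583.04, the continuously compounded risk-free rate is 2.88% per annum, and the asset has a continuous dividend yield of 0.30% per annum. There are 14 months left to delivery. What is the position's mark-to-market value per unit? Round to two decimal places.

Current fair forward for the remaining 14 months: F = S·e^((r − q)·T), (r − q) = 0.0288 − 0.0030 = 0.0258
F = 583.04 · e^(0.0258 × 14/12) = 583.04 × 1.030558 = 600.8565
Value of long forward = (F − K)·e^(−rT) = (600.8565 − 588.05) · e^(−0.0288·14/12)
= 12.8065 × 0.966958 = 12.38
Short position value = −(long value) = -$12.38

-$12.38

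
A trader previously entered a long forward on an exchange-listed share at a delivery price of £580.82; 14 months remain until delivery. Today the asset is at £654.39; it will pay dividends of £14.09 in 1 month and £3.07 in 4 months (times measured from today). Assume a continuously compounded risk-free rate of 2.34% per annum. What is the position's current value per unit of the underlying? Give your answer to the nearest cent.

£72.10

PV(remaining dividends) I = 14.09·e^(−0.0234·1/12) + 3.07·e^(−0.0234·4/12) = 17.1087
Current forward F = (S − I)·e^(rT) = (654.39 − 17.1087)·e^(0.0234·14/12) = 637.2813 × 1.027676 = 654.9187
Value (long) = (F − K)·e^(−rT) = (654.9187 − 580.82) × 0.973069 = 72.1031
Value = £72.10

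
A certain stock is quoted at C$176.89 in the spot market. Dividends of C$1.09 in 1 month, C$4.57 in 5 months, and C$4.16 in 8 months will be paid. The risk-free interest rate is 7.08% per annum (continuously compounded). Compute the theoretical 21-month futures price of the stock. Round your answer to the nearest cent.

C$189.48

PV(dividends) I = 1.09·e^(−0.0708·1/12) + 4.57·e^(−0.0708·5/12) + 4.16·e^(−0.0708·8/12)
I = 1.0836 + 4.4372 + 3.9682 = 9.4890
F = (S − I)·e^(rT) = (176.89 − 9.4890) · e^(0.0708·21/12)
= 167.4010 · e^0.123900 = 167.4010 × 1.131903 = C$189.48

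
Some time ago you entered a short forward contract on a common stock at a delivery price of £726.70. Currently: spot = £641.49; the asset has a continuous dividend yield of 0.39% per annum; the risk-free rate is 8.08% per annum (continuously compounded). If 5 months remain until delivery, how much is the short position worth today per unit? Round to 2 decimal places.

£62.19

Current fair forward for the remaining 5 months: F = S·e^((r − q)·T), (r − q) = 0.0808 − 0.0039 = 0.0769
F = 641.49 · e^(0.0769 × 5/12) = 641.49 × 1.032561 = 662.3776
Value of long forward = (F − K)·e^(−rT) = (662.3776 − 726.70) · e^(−0.0808·5/12)
= -64.3224 × 0.966894 = -62.19
Short position value = −(long value) = £62.19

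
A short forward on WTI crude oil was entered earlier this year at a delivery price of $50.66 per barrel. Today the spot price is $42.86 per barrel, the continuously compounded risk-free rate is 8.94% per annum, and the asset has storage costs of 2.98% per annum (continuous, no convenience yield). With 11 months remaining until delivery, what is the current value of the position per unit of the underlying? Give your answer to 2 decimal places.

$2.63 per barrel

Current fair forward for the remaining 11 months: F = S·e^((r + u)·T), (r + u) = 0.0894 + 0.0298 = 0.1192
F = 42.86 · e^(0.1192 × 11/12) = 42.86 × 1.115460 = 47.8086
Value of long forward = (F − K)·e^(−rT) = (47.8086 − 50.66) · e^(−0.0894·11/12)
= -2.8514 × 0.921318 = -2.63
Short position value = −(long value) = $2.63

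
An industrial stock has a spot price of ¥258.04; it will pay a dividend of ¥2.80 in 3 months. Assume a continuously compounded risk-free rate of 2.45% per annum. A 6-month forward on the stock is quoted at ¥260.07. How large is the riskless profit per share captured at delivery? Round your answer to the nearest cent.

PV(dividends) I = 2.80·e^(−0.0245·3/12) = 2.7829
Fair forward F* = (S − I)·e^(rT) = (258.04 − 2.7829)·e^0.012250 = 255.2571 × 1.012325 = 258.4031
Market ¥260.07 > fair 258.4031: forward overpriced → cash-and-carry (borrow at r, buy the stock and collect the dividends, short the forward).
Profit at T = |F_mkt − F*| = |260.07 − 258.4031| = ¥1.67 per share

¥1.67 per share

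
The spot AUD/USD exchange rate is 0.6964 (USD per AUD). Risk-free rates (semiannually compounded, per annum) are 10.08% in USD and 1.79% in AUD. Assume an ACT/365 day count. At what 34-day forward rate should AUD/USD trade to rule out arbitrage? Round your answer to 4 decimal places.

By covered interest parity, F = S · (1+r_USD/2)^(2T) / (1+r_AUD/2)^(2T)
= 0.6964 × 1.009203 / 1.001661 = 0.6964 × 1.007529
F = 0.7016 USD per AUD

0.7016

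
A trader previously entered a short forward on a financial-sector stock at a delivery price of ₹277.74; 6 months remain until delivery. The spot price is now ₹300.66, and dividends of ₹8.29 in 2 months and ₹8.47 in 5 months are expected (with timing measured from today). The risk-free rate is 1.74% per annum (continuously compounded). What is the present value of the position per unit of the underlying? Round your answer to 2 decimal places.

PV(remaining dividends) I = 8.29·e^(−0.0174·2/12) + 8.47·e^(−0.0174·5/12) = 16.6748
Current forward F = (S − I)·e^(rT) = (300.66 − 16.6748)·e^(0.0174·6/12) = 283.9852 × 1.008738 = 286.4667
Value (long) = (F − K)·e^(−rT) = (286.4667 − 277.74) × 0.991338 = 8.6511
Short position value = −(long value) = -₹8.65

-₹8.65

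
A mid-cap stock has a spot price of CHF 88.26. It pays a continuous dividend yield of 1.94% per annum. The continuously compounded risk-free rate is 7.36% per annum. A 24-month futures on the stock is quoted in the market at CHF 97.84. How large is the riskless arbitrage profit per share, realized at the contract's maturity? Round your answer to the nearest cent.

Fair futures: F* = S·e^(carry·T), with carry = (r − q) = 0.0736 − 0.0194 = 0.0542
F* = 88.26 · e^(0.0542 × 24/12) = 88.26 · e^0.108400 = 88.26 × 1.114493 = CHF 98.3652
Market CHF 97.84 < fair CHF 98.3652: forward underpriced → reverse cash-and-carry (short spot, go long the forward).
At maturity, profit = |F_mkt − F*| = |97.84 − 98.3652| = CHF 0.53 per share

CHF 0.53 per share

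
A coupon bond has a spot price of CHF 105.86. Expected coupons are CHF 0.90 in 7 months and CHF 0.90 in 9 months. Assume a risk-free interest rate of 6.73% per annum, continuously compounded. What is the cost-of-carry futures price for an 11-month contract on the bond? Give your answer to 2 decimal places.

PV(coupons) I = 0.90·e^(−0.0673·7/12) + 0.90·e^(−0.0673·9/12)
I = 0.8654 + 0.8557 = 1.7211
F = (S − I)·e^(rT) = (105.86 − 1.7211) · e^(0.0673·11/12)
= 104.1389 · e^0.061692 = 104.1389 × 1.063635 = CHF 110.77

CHF 110.77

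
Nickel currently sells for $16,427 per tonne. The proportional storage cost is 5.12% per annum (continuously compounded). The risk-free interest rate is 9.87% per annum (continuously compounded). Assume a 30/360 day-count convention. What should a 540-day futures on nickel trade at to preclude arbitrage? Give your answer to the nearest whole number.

Net carry = r + u − y = 0.0987 + 0.0512 − 0.0000 = 0.1499
F = S·e^((r+u−y)T) = 16427 · e^(0.1499 × 540/360) = 16427 · e^0.224850
= 16427 × 1.252135 = $20,569 per tonne

$20,569 per tonne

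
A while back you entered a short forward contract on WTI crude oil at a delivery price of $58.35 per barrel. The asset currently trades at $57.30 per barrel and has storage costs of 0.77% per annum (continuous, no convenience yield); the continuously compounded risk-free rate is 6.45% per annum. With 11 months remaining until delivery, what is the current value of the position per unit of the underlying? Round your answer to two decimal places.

Current fair forward for the remaining 11 months: F = S·e^((r + u)·T), (r + u) = 0.0645 + 0.0077 = 0.0722
F = 57.30 · e^(0.0722 × 11/12) = 57.30 × 1.068423 = 61.2206
Value of long forward = (F − K)·e^(−rT) = (61.2206 − 58.35) · e^(−0.0645·11/12)
= 2.8706 × 0.942589 = 2.71
Short position value = −(long value) = -$2.71

-$2.71 per barrel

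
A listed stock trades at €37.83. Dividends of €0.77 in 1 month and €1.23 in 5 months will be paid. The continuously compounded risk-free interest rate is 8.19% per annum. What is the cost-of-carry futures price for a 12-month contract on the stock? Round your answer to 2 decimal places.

PV(dividends) I = 0.77·e^(−0.0819·1/12) + 1.23·e^(−0.0819·5/12)
I = 0.7648 + 1.1887 = 1.9535
F = (S − I)·e^(rT) = (37.83 − 1.9535) · e^(0.0819·12/12)
= 35.8765 · e^0.081900 = 35.8765 × 1.085347 = €38.94

€38.94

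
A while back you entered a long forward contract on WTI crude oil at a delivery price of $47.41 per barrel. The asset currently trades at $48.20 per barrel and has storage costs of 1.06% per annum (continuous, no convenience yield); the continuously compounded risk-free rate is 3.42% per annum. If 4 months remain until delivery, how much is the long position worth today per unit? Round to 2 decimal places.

$1.50 per barrel

Current fair forward for the remaining 4 months: F = S·e^((r + u)·T), (r + u) = 0.0342 + 0.0106 = 0.0448
F = 48.20 · e^(0.0448 × 4/12) = 48.20 × 1.015045 = 48.9252
Value of long forward = (F − K)·e^(−rT) = (48.9252 − 47.41) · e^(−0.0342·4/12)
= 1.5152 × 0.988665 = 1.50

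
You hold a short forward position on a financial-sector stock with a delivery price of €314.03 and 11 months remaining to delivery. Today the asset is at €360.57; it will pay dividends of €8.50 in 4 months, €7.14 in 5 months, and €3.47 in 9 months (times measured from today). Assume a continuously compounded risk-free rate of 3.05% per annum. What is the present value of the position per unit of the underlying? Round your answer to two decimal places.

PV(remaining dividends) I = 8.50·e^(−0.0305·4/12) + 7.14·e^(−0.0305·5/12) + 3.47·e^(−0.0305·9/12) = 18.8554
Current forward F = (S − I)·e^(rT) = (360.57 − 18.8554)·e^(0.0305·11/12) = 341.7146 × 1.028353 = 351.4032
Value (long) = (F − K)·e^(−rT) = (351.4032 − 314.03) × 0.972429 = 36.3428
Short position value = −(long value) = -€36.34

-€36.34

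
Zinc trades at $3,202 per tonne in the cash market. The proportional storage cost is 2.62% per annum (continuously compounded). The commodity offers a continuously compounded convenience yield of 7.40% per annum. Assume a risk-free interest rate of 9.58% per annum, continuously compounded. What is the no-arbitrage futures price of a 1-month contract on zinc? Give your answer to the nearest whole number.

$3,215 per tonne

Net carry = r + u − y = 0.0958 + 0.0262 − 0.0740 = 0.0480
F = S·e^((r+u−y)T) = 3202 · e^(0.0480 × 1/12) = 3202 · e^0.004000
= 3202 × 1.004008 = $3,215 per tonne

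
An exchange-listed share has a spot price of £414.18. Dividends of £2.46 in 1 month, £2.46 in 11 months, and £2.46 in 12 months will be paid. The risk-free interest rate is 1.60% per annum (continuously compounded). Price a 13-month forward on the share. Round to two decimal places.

£413.99

PV(dividends) I = 2.46·e^(−0.0160·1/12) + 2.46·e^(−0.0160·11/12) + 2.46·e^(−0.0160·12/12)
I = 2.4567 + 2.4242 + 2.4210 = 7.3019
F = (S − I)·e^(rT) = (414.18 − 7.3019) · e^(0.0160·13/12)
= 406.8781 · e^0.017333 = 406.8781 × 1.017484 = £413.99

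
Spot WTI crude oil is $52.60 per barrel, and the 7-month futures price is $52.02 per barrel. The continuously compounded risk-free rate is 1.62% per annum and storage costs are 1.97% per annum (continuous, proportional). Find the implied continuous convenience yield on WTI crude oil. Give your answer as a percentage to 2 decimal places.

F = S·e^((r+u−y)T) ⇒ (r+u−y) = ln(F/S)/T
ln(52.02/52.60) = -0.011088; /T ⇒ -0.019008
y = r + u − ln(F/S)/T = 0.0162 + 0.0197 + 0.019008 = 0.054908
y = 5.49%

5.49%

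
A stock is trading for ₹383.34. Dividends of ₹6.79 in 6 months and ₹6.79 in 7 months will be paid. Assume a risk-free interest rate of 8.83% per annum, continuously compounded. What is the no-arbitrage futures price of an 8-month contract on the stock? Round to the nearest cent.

₹392.85

PV(dividends) I = 6.79·e^(−0.0883·6/12) + 6.79·e^(−0.0883·7/12)
I = 6.4967 + 6.4491 = 12.9458
F = (S − I)·e^(rT) = (383.34 − 12.9458) · e^(0.0883·8/12)
= 370.3942 · e^0.058867 = 370.3942 × 1.060634 = ₹392.85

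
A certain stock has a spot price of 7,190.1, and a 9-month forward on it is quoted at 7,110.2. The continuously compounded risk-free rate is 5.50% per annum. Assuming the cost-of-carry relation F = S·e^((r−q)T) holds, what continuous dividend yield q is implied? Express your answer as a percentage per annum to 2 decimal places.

From F = S·e^((r−q)T): (r − q) = ln(F/S)/T
ln(7110.2/7190.1) = ln(0.988887) = -0.011175
(r − q) = -0.011175 / (9/12) = -0.014900
q = r − ln(F/S)/T = 0.0550 + 0.014900 = 0.069900
q = 6.99%

6.99%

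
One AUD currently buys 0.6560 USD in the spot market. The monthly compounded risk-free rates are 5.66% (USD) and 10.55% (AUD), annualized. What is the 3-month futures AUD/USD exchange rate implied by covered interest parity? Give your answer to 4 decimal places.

0.6481

By covered interest parity, F = S · (1+r_USD/12)^(12T) / (1+r_AUD/12)^(12T)
= 0.6560 × 1.014217 / 1.026608 = 0.6560 × 0.987930
F = 0.6481 USD per AUD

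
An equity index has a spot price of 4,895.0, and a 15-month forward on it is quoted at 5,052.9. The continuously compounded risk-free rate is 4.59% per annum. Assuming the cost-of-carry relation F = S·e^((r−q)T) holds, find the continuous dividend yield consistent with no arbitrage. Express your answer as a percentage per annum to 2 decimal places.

2.05%

From F = S·e^((r−q)T): (r − q) = ln(F/S)/T
ln(5052.9/4895.0) = ln(1.032257) = 0.031748
(r − q) = 0.031748 / (15/12) = 0.025398
q = r − ln(F/S)/T = 0.0459 − 0.025398 = 0.020502
q = 2.05%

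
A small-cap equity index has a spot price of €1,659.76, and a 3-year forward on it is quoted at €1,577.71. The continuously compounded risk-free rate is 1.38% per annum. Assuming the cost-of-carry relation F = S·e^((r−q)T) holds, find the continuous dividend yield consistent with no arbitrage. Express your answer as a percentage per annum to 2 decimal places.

3.07%

From F = S·e^((r−q)T): (r − q) = ln(F/S)/T
ln(1577.71/1659.76) = ln(0.950565) = -0.050699
(r − q) = -0.050699 / (3) = -0.016900
q = r − ln(F/S)/T = 0.0138 + 0.016900 = 0.030700
q = 3.07%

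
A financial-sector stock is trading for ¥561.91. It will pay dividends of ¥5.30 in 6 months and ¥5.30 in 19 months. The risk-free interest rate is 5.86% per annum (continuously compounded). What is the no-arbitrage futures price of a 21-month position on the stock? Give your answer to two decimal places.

¥611.54

PV(dividends) I = 5.30·e^(−0.0586·6/12) + 5.30·e^(−0.0586·19/12)
I = 5.1470 + 4.8304 = 9.9774
F = (S − I)·e^(rT) = (561.91 − 9.9774) · e^(0.0586·21/12)
= 551.9326 · e^0.102550 = 551.9326 × 1.107993 = ¥611.54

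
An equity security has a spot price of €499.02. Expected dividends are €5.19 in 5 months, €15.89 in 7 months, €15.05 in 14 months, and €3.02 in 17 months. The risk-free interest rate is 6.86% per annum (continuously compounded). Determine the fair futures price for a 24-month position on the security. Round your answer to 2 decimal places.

€530.03

PV(dividends) I = 5.19·e^(−0.0686·5/12) + 15.89·e^(−0.0686·7/12) + 15.05·e^(−0.0686·14/12) + 3.02·e^(−0.0686·17/12)
I = 5.0438 + 15.2667 + 13.8924 + 2.7403 = 36.9432
F = (S − I)·e^(rT) = (499.02 − 36.9432) · e^(0.0686·24/12)
= 462.0768 · e^0.137200 = 462.0768 × 1.147058 = €530.03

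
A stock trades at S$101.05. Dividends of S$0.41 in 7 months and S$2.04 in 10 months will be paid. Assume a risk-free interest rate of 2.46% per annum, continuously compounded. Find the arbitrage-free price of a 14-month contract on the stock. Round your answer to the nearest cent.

PV(dividends) I = 0.41·e^(−0.0246·7/12) + 2.04·e^(−0.0246·10/12)
I = 0.4042 + 1.9986 = 2.4028
F = (S − I)·e^(rT) = (101.05 − 2.4028) · e^(0.0246·14/12)
= 98.6472 · e^0.028700 = 98.6472 × 1.029116 = S$101.52

S$101.52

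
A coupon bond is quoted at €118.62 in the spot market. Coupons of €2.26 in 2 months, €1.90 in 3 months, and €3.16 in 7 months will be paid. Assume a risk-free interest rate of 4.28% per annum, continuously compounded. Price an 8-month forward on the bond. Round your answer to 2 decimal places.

PV(coupons) I = 2.26·e^(−0.0428·2/12) + 1.90·e^(−0.0428·3/12) + 3.16·e^(−0.0428·7/12)
I = 2.2439 + 1.8798 + 3.0821 = 7.2058
F = (S − I)·e^(rT) = (118.62 − 7.2058) · e^(0.0428·8/12)
= 111.4142 · e^0.028533 = 111.4142 × 1.028944 = €114.64

€114.64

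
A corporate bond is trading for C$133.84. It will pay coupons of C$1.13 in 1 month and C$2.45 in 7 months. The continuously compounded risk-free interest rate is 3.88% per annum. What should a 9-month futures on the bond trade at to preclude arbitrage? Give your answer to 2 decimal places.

PV(coupons) I = 1.13·e^(−0.0388·1/12) + 2.45·e^(−0.0388·7/12)
I = 1.1264 + 2.3952 = 3.5216
F = (S − I)·e^(rT) = (133.84 − 3.5216) · e^(0.0388·9/12)
= 130.3184 · e^0.029100 = 130.3184 × 1.029528 = C$134.17

C$134.17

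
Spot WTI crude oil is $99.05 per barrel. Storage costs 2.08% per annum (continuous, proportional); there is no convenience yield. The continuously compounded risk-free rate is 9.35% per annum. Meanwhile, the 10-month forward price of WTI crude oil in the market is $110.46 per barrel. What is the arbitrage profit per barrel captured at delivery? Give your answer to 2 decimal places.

$1.51 per barrel

Fair forward: F* = S·e^(carry·T), with carry = (r + u) = 0.0935 + 0.0208 = 0.1143
F* = 99.05 · e^(0.1143 × 10/12) = 99.05 · e^0.095250 = 99.05 × 1.099934 = $108.9485
Market $110.46 > fair $108.9485: forward overpriced → cash-and-carry (buy spot, short the forward).
At maturity, profit = |F_mkt − F*| = |110.46 − 108.9485| = $1.51 per barrel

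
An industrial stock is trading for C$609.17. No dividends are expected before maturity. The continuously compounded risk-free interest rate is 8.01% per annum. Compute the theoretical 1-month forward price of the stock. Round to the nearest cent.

C$613.25

F = S·e^(rT) = 609.17 · e^(0.0801 × 1/12)
= 609.17 · e^0.006675 = 609.17 × 1.006697
F = C$613.25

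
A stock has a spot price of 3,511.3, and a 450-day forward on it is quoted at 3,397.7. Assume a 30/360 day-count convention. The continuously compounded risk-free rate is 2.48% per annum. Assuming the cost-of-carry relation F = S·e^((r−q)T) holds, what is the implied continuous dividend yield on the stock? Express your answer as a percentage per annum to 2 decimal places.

5.11%

From F = S·e^((r−q)T): (r − q) = ln(F/S)/T
ln(3397.7/3511.3) = ln(0.967647) = -0.032888
(r − q) = -0.032888 / (450/360) = -0.026310
q = r − ln(F/S)/T = 0.0248 + 0.026310 = 0.051110
q = 5.11%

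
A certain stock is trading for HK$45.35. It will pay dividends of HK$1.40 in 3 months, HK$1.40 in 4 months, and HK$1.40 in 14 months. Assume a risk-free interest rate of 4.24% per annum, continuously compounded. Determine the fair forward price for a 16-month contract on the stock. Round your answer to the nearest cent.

PV(dividends) I = 1.40·e^(−0.0424·3/12) + 1.40·e^(−0.0424·4/12) + 1.40·e^(−0.0424·14/12)
I = 1.3852 + 1.3804 + 1.3324 = 4.0980
F = (S − I)·e^(rT) = (45.35 − 4.0980) · e^(0.0424·16/12)
= 41.2520 · e^0.056533 = 41.2520 × 1.058162 = HK$43.65

HK$43.65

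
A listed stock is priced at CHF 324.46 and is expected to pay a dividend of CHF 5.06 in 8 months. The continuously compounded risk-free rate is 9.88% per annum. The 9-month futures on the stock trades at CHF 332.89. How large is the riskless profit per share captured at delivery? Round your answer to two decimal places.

PV(dividends) I = 5.06·e^(−0.0988·8/12) = 4.7375
Fair futures F* = (S − I)·e^(rT) = (324.46 − 4.7375)·e^0.074100 = 319.7225 × 1.076914 = 344.3136
Market CHF 332.89 < fair 344.3136: forward underpriced → reverse cash-and-carry (short the stock, invest proceeds at r, pay the dividends, go long the forward).
Profit at T = |F_mkt − F*| = |332.89 − 344.3136| = CHF 11.42 per share

CHF 11.42 per share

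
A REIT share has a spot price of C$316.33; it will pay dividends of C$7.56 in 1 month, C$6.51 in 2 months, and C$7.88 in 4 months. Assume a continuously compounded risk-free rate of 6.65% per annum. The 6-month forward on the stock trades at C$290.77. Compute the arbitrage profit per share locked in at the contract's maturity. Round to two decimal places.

PV(dividends) I = 7.56·e^(−0.0665·1/12) + 6.51·e^(−0.0665·2/12) + 7.88·e^(−0.0665·4/12) = 21.6637
Fair forward F* = (S − I)·e^(rT) = (316.33 − 21.6637)·e^0.033250 = 294.6663 × 1.033809 = 304.6287
Market C$290.77 < fair 304.6287: forward underpriced → reverse cash-and-carry (short the stock, invest proceeds at r, pay the dividends, go long the forward).
Profit at T = |F_mkt − F*| = |290.77 − 304.6287| = C$13.86 per share

C$13.86 per share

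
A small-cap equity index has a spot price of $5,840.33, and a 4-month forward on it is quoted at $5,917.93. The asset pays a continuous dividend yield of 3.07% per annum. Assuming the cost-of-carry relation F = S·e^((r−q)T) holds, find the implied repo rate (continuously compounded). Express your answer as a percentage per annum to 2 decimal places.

From F = S·e^((r−q)T): (r − q) = ln(F/S)/T
ln(5917.93/5840.33) = ln(1.013287) = 0.013200
(r − q) = 0.013200 / (4/12) = 0.039600
r = ln(F/S)/T + q = 0.039600 + 0.0307 = 0.070300
r = 7.03%

7.03%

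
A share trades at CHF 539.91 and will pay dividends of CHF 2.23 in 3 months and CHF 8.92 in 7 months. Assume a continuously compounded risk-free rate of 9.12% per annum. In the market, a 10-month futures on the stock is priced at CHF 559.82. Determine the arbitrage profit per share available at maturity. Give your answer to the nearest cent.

CHF 11.25 per share

PV(dividends) I = 2.23·e^(−0.0912·3/12) + 8.92·e^(−0.0912·7/12) = 10.6376
Fair futures F* = (S − I)·e^(rT) = (539.91 − 10.6376)·e^0.076000 = 529.2724 × 1.078963 = 571.0653
Market CHF 559.82 < fair 571.0653: forward underpriced → reverse cash-and-carry (short the stock, invest proceeds at r, pay the dividends, go long the forward).
Profit at T = |F_mkt − F*| = |559.82 − 571.0653| = CHF 11.25 per share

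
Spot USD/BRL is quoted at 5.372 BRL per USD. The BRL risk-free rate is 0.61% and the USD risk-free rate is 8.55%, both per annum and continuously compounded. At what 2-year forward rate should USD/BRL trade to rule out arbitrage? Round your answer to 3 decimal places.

4.583

F = S·e^((r_BRL − r_USD)T) = 5.372 · e^((0.0061 − 0.0855) × 2)
= 5.372 · e^-0.158800 = 5.372 × 0.853167
F = 4.583 BRL per USD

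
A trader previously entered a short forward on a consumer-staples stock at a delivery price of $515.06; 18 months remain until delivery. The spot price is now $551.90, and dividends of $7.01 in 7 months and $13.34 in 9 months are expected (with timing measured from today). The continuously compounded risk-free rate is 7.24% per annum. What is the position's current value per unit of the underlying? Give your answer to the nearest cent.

PV(remaining dividends) I = 7.01·e^(−0.0724·7/12) + 13.34·e^(−0.0724·9/12) = 19.3551
Current forward F = (S − I)·e^(rT) = (551.90 − 19.3551)·e^(0.0724·18/12) = 532.5449 × 1.114716 = 593.6363
Value (long) = (F − K)·e^(−rT) = (593.6363 − 515.06) × 0.897089 = 70.4899
Short position value = −(long value) = -$70.49

-$70.49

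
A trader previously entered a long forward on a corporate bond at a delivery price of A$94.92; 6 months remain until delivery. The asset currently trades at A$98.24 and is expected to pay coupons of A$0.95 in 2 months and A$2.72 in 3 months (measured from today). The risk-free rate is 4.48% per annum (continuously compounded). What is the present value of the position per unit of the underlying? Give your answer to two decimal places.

A$1.79

PV(remaining coupons) I = 0.95·e^(−0.0448·2/12) + 2.72·e^(−0.0448·3/12) = 3.6326
Current forward F = (S − I)·e^(rT) = (98.24 − 3.6326)·e^(0.0448·6/12) = 94.6074 × 1.022653 = 96.7505
Value (long) = (F − K)·e^(−rT) = (96.7505 − 94.92) × 0.977849 = 1.7900
Value = A$1.79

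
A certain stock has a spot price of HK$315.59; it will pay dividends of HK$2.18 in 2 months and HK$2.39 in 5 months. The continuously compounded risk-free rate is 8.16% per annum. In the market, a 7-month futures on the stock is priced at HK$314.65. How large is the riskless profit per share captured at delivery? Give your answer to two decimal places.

HK$11.65 per share

PV(dividends) I = 2.18·e^(−0.0816·2/12) + 2.39·e^(−0.0816·5/12) = 4.4607
Fair futures F* = (S − I)·e^(rT) = (315.59 − 4.4607)·e^0.047600 = 311.1293 × 1.048751 = 326.2972
Market HK$314.65 < fair 326.2972: forward underpriced → reverse cash-and-carry (short the stock, invest proceeds at r, pay the dividends, go long the forward).
Profit at T = |F_mkt − F*| = |314.65 − 326.2972| = HK$11.65 per share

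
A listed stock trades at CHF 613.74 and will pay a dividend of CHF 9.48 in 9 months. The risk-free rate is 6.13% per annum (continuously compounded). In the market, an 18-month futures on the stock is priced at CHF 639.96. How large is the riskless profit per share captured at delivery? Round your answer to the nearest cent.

PV(dividends) I = 9.48·e^(−0.0613·9/12) = 9.0540
Fair futures F* = (S − I)·e^(rT) = (613.74 − 9.0540)·e^0.091950 = 604.6860 × 1.096310 = 662.9233
Market CHF 639.96 < fair 662.9233: forward underpriced → reverse cash-and-carry (short the stock, invest proceeds at r, pay the dividends, go long the forward).
Profit at T = |F_mkt − F*| = |639.96 − 662.9233| = CHF 22.96 per share

CHF 22.96 per share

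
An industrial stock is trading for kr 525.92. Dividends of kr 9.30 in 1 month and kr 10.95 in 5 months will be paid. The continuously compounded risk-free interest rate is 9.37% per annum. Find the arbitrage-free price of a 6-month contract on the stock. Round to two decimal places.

kr 530.44

PV(dividends) I = 9.30·e^(−0.0937·1/12) + 10.95·e^(−0.0937·5/12)
I = 9.2277 + 10.5307 = 19.7584
F = (S − I)·e^(rT) = (525.92 − 19.7584) · e^(0.0937·6/12)
= 506.1616 · e^0.046850 = 506.1616 × 1.047965 = kr 530.44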